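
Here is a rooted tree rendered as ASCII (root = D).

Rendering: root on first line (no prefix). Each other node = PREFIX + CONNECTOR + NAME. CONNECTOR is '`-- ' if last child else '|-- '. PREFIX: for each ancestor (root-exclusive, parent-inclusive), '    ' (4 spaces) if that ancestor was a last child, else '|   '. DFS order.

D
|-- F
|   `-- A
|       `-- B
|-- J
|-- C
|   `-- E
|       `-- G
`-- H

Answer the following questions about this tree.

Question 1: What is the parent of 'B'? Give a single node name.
Scan adjacency: B appears as child of A

Answer: A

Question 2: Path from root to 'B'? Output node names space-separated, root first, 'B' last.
Walk down from root: D -> F -> A -> B

Answer: D F A B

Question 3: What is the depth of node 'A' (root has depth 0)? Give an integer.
Answer: 2

Derivation:
Path from root to A: D -> F -> A
Depth = number of edges = 2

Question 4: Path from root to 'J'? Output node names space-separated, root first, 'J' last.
Walk down from root: D -> J

Answer: D J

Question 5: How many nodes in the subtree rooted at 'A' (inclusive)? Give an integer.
Answer: 2

Derivation:
Subtree rooted at A contains: A, B
Count = 2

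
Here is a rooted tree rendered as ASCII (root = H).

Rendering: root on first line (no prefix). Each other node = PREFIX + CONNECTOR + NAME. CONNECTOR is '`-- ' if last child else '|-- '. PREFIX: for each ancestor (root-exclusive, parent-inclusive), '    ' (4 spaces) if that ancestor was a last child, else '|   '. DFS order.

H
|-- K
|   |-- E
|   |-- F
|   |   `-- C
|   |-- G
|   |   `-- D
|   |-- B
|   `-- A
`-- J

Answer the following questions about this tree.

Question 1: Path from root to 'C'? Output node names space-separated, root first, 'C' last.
Answer: H K F C

Derivation:
Walk down from root: H -> K -> F -> C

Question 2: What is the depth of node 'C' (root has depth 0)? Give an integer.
Answer: 3

Derivation:
Path from root to C: H -> K -> F -> C
Depth = number of edges = 3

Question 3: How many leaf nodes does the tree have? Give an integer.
Leaves (nodes with no children): A, B, C, D, E, J

Answer: 6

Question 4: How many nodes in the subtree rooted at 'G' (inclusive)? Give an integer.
Subtree rooted at G contains: D, G
Count = 2

Answer: 2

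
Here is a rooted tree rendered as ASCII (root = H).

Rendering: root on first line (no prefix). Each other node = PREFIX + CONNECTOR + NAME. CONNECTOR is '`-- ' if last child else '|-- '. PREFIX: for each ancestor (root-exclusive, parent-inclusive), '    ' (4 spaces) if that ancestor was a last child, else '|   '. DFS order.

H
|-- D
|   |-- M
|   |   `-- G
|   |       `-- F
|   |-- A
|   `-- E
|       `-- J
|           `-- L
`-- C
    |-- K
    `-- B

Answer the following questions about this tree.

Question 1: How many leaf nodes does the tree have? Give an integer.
Answer: 5

Derivation:
Leaves (nodes with no children): A, B, F, K, L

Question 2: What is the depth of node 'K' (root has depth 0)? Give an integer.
Answer: 2

Derivation:
Path from root to K: H -> C -> K
Depth = number of edges = 2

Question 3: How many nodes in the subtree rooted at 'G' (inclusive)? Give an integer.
Answer: 2

Derivation:
Subtree rooted at G contains: F, G
Count = 2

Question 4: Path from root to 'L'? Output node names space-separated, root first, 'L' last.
Walk down from root: H -> D -> E -> J -> L

Answer: H D E J L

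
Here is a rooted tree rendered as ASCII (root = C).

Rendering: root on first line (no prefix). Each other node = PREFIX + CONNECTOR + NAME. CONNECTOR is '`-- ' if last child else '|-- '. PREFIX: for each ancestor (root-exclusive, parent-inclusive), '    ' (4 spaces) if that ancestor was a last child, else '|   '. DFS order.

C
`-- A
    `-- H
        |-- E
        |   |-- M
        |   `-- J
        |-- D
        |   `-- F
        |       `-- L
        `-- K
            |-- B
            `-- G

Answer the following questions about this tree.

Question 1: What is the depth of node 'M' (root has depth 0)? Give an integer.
Answer: 4

Derivation:
Path from root to M: C -> A -> H -> E -> M
Depth = number of edges = 4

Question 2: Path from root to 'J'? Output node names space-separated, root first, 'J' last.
Walk down from root: C -> A -> H -> E -> J

Answer: C A H E J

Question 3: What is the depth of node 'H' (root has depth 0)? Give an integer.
Path from root to H: C -> A -> H
Depth = number of edges = 2

Answer: 2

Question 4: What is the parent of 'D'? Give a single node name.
Answer: H

Derivation:
Scan adjacency: D appears as child of H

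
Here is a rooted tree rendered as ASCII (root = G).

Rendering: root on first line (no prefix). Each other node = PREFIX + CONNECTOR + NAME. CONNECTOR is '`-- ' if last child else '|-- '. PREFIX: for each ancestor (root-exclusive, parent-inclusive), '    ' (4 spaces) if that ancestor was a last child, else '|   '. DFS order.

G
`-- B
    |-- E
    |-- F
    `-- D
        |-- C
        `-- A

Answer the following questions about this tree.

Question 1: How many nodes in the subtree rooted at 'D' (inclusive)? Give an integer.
Answer: 3

Derivation:
Subtree rooted at D contains: A, C, D
Count = 3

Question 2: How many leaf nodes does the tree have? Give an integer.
Answer: 4

Derivation:
Leaves (nodes with no children): A, C, E, F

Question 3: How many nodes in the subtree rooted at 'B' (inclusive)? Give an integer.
Subtree rooted at B contains: A, B, C, D, E, F
Count = 6

Answer: 6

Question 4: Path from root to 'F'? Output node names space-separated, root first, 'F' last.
Walk down from root: G -> B -> F

Answer: G B F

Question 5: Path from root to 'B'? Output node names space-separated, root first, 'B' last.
Answer: G B

Derivation:
Walk down from root: G -> B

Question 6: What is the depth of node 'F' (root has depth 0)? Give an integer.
Path from root to F: G -> B -> F
Depth = number of edges = 2

Answer: 2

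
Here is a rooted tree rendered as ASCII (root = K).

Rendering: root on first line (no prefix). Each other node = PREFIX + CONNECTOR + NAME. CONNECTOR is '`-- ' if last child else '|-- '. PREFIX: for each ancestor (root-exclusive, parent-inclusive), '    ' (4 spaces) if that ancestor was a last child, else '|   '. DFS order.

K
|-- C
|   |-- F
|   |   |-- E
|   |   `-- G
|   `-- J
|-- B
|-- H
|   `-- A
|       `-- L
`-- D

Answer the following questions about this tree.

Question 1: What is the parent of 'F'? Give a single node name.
Answer: C

Derivation:
Scan adjacency: F appears as child of C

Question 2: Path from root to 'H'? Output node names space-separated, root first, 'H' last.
Answer: K H

Derivation:
Walk down from root: K -> H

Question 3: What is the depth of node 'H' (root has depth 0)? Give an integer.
Path from root to H: K -> H
Depth = number of edges = 1

Answer: 1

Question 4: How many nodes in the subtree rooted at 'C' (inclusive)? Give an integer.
Subtree rooted at C contains: C, E, F, G, J
Count = 5

Answer: 5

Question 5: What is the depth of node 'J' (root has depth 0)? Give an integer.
Answer: 2

Derivation:
Path from root to J: K -> C -> J
Depth = number of edges = 2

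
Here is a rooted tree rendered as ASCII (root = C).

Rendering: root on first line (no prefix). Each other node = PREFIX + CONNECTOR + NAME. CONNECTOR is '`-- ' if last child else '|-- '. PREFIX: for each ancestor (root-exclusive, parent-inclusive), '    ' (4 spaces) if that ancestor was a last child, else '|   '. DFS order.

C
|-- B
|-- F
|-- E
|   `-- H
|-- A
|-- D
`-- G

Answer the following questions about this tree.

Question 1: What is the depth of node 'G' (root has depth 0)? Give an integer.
Answer: 1

Derivation:
Path from root to G: C -> G
Depth = number of edges = 1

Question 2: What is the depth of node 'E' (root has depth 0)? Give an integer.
Path from root to E: C -> E
Depth = number of edges = 1

Answer: 1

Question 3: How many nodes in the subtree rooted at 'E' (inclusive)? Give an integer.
Answer: 2

Derivation:
Subtree rooted at E contains: E, H
Count = 2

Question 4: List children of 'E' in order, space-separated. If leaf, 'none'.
Node E's children (from adjacency): H

Answer: H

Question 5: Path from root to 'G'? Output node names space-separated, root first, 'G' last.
Answer: C G

Derivation:
Walk down from root: C -> G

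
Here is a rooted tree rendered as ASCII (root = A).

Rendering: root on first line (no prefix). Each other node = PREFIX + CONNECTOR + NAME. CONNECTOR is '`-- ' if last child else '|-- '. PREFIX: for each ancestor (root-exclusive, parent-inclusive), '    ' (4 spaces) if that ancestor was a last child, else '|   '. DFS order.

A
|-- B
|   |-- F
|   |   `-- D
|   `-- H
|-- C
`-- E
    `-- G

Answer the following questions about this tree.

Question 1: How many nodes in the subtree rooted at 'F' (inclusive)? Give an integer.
Subtree rooted at F contains: D, F
Count = 2

Answer: 2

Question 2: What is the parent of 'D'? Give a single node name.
Answer: F

Derivation:
Scan adjacency: D appears as child of F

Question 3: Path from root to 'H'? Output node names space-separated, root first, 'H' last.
Answer: A B H

Derivation:
Walk down from root: A -> B -> H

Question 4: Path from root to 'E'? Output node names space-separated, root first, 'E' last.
Answer: A E

Derivation:
Walk down from root: A -> E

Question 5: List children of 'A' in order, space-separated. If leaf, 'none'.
Answer: B C E

Derivation:
Node A's children (from adjacency): B, C, E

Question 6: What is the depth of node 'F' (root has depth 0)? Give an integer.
Path from root to F: A -> B -> F
Depth = number of edges = 2

Answer: 2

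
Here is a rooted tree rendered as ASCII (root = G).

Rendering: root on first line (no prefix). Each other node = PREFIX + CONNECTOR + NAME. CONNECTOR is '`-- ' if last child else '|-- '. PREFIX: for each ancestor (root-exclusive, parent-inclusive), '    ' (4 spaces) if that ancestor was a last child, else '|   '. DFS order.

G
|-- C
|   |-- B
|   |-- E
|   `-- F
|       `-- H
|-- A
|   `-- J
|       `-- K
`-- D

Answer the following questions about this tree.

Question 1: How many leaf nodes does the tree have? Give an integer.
Leaves (nodes with no children): B, D, E, H, K

Answer: 5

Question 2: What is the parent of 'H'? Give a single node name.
Answer: F

Derivation:
Scan adjacency: H appears as child of F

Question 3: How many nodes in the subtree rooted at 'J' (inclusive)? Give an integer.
Answer: 2

Derivation:
Subtree rooted at J contains: J, K
Count = 2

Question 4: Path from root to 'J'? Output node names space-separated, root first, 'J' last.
Walk down from root: G -> A -> J

Answer: G A J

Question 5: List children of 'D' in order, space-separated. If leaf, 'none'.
Answer: none

Derivation:
Node D's children (from adjacency): (leaf)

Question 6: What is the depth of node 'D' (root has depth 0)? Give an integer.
Path from root to D: G -> D
Depth = number of edges = 1

Answer: 1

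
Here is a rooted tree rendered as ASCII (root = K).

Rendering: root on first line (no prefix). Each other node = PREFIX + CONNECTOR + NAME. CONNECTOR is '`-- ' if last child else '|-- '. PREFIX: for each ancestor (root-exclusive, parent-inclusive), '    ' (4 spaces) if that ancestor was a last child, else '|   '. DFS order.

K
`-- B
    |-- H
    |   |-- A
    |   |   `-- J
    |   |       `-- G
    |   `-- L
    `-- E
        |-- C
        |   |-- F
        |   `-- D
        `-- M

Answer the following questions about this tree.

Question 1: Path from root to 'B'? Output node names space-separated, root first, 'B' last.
Answer: K B

Derivation:
Walk down from root: K -> B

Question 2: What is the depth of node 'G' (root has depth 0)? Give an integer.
Path from root to G: K -> B -> H -> A -> J -> G
Depth = number of edges = 5

Answer: 5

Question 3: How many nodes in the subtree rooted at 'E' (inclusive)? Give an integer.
Answer: 5

Derivation:
Subtree rooted at E contains: C, D, E, F, M
Count = 5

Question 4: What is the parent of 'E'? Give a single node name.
Answer: B

Derivation:
Scan adjacency: E appears as child of B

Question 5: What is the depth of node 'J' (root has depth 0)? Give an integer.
Path from root to J: K -> B -> H -> A -> J
Depth = number of edges = 4

Answer: 4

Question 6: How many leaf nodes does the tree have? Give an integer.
Answer: 5

Derivation:
Leaves (nodes with no children): D, F, G, L, M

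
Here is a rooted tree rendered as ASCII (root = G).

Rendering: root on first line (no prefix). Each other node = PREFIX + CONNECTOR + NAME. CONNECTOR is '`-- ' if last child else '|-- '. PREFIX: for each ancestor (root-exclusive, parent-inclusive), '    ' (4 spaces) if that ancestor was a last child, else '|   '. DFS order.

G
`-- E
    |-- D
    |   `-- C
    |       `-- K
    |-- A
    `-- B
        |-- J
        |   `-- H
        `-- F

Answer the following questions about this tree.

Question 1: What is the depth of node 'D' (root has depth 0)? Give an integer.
Answer: 2

Derivation:
Path from root to D: G -> E -> D
Depth = number of edges = 2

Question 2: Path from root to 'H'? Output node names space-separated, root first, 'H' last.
Answer: G E B J H

Derivation:
Walk down from root: G -> E -> B -> J -> H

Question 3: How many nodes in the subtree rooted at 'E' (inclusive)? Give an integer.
Answer: 9

Derivation:
Subtree rooted at E contains: A, B, C, D, E, F, H, J, K
Count = 9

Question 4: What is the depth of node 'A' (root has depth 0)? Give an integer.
Path from root to A: G -> E -> A
Depth = number of edges = 2

Answer: 2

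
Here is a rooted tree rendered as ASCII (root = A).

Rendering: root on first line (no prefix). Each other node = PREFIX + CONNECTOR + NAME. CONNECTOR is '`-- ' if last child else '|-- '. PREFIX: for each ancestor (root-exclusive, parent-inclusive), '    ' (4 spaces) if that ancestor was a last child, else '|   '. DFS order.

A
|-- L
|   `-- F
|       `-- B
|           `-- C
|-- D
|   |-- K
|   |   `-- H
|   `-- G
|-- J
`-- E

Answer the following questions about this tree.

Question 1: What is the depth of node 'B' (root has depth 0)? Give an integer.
Path from root to B: A -> L -> F -> B
Depth = number of edges = 3

Answer: 3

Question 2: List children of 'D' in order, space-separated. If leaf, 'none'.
Answer: K G

Derivation:
Node D's children (from adjacency): K, G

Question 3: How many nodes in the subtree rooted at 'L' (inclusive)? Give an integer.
Subtree rooted at L contains: B, C, F, L
Count = 4

Answer: 4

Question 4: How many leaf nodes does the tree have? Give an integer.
Answer: 5

Derivation:
Leaves (nodes with no children): C, E, G, H, J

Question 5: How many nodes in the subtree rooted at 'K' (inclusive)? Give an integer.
Answer: 2

Derivation:
Subtree rooted at K contains: H, K
Count = 2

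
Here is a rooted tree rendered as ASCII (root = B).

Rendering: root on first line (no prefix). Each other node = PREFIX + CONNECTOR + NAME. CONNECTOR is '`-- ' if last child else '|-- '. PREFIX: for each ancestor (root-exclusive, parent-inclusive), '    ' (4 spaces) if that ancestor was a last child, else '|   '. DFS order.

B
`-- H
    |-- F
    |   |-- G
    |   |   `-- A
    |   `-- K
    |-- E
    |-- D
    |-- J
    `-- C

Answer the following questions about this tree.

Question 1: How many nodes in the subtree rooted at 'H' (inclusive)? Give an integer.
Answer: 9

Derivation:
Subtree rooted at H contains: A, C, D, E, F, G, H, J, K
Count = 9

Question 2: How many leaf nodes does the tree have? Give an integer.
Answer: 6

Derivation:
Leaves (nodes with no children): A, C, D, E, J, K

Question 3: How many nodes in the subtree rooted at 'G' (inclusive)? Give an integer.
Answer: 2

Derivation:
Subtree rooted at G contains: A, G
Count = 2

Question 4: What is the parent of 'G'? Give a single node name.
Answer: F

Derivation:
Scan adjacency: G appears as child of F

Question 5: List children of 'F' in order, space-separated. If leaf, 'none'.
Node F's children (from adjacency): G, K

Answer: G K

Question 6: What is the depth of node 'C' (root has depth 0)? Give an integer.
Path from root to C: B -> H -> C
Depth = number of edges = 2

Answer: 2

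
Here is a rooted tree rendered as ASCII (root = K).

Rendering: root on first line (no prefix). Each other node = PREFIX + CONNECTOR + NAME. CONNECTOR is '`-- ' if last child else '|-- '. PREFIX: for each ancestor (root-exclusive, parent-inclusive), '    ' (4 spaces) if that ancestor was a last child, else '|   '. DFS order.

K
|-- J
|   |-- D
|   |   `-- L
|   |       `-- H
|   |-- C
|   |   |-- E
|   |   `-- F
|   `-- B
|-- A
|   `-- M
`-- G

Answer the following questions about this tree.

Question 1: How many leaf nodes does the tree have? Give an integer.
Leaves (nodes with no children): B, E, F, G, H, M

Answer: 6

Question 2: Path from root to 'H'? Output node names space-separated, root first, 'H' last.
Answer: K J D L H

Derivation:
Walk down from root: K -> J -> D -> L -> H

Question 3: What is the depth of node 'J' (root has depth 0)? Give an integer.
Path from root to J: K -> J
Depth = number of edges = 1

Answer: 1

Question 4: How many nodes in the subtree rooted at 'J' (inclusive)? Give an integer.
Subtree rooted at J contains: B, C, D, E, F, H, J, L
Count = 8

Answer: 8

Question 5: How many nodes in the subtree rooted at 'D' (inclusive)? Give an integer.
Answer: 3

Derivation:
Subtree rooted at D contains: D, H, L
Count = 3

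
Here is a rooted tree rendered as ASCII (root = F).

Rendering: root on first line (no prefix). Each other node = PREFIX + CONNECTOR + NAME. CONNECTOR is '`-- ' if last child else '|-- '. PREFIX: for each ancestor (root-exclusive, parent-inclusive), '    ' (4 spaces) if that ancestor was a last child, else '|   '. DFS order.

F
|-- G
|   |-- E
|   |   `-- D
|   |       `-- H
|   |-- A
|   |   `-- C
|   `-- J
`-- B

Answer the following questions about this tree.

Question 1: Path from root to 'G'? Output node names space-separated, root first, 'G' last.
Walk down from root: F -> G

Answer: F G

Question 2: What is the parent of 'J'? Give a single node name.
Answer: G

Derivation:
Scan adjacency: J appears as child of G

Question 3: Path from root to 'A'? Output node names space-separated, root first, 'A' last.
Answer: F G A

Derivation:
Walk down from root: F -> G -> A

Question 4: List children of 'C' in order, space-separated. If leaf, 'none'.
Node C's children (from adjacency): (leaf)

Answer: none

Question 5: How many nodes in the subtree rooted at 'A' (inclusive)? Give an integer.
Subtree rooted at A contains: A, C
Count = 2

Answer: 2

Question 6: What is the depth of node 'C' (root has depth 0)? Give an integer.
Path from root to C: F -> G -> A -> C
Depth = number of edges = 3

Answer: 3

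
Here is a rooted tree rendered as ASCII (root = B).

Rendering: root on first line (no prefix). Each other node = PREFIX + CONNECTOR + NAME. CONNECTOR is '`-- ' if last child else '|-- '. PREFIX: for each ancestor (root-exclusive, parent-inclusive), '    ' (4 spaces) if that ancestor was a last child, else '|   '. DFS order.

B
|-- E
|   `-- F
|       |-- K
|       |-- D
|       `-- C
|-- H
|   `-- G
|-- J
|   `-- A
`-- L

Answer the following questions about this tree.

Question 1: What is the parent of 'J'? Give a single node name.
Scan adjacency: J appears as child of B

Answer: B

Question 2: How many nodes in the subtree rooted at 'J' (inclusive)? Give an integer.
Answer: 2

Derivation:
Subtree rooted at J contains: A, J
Count = 2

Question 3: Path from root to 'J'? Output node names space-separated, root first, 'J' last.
Answer: B J

Derivation:
Walk down from root: B -> J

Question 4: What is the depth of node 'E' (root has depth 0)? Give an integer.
Path from root to E: B -> E
Depth = number of edges = 1

Answer: 1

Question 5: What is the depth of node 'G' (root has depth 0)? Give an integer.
Answer: 2

Derivation:
Path from root to G: B -> H -> G
Depth = number of edges = 2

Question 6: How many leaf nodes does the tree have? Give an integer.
Answer: 6

Derivation:
Leaves (nodes with no children): A, C, D, G, K, L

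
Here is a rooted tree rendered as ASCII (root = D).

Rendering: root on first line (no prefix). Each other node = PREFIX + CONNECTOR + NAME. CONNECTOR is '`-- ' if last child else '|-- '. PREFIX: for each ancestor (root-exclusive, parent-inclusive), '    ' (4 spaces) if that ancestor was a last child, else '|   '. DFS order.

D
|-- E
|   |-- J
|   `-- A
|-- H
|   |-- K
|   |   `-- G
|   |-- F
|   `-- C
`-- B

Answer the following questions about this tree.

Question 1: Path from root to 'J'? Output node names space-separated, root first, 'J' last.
Answer: D E J

Derivation:
Walk down from root: D -> E -> J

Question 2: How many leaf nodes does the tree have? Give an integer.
Leaves (nodes with no children): A, B, C, F, G, J

Answer: 6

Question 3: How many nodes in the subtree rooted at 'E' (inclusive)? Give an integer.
Answer: 3

Derivation:
Subtree rooted at E contains: A, E, J
Count = 3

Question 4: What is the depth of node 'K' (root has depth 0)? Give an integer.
Answer: 2

Derivation:
Path from root to K: D -> H -> K
Depth = number of edges = 2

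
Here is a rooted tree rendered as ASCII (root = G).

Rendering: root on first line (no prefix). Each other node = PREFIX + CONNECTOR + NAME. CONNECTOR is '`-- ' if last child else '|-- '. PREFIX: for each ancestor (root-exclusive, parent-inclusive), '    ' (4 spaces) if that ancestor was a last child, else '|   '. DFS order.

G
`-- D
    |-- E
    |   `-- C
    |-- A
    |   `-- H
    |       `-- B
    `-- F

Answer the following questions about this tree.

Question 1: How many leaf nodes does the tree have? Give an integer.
Leaves (nodes with no children): B, C, F

Answer: 3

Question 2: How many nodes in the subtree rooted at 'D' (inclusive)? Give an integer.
Subtree rooted at D contains: A, B, C, D, E, F, H
Count = 7

Answer: 7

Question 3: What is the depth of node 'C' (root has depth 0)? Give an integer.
Path from root to C: G -> D -> E -> C
Depth = number of edges = 3

Answer: 3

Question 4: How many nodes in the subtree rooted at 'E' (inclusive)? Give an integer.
Answer: 2

Derivation:
Subtree rooted at E contains: C, E
Count = 2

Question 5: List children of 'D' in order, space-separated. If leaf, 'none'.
Node D's children (from adjacency): E, A, F

Answer: E A F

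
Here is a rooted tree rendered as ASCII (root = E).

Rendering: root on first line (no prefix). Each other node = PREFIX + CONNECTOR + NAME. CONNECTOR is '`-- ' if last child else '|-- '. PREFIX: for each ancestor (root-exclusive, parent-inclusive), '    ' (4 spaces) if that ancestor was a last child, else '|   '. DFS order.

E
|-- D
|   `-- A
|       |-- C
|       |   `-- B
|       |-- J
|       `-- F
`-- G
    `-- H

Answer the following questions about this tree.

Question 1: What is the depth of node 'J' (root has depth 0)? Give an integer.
Answer: 3

Derivation:
Path from root to J: E -> D -> A -> J
Depth = number of edges = 3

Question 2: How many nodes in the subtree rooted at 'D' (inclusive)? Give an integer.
Subtree rooted at D contains: A, B, C, D, F, J
Count = 6

Answer: 6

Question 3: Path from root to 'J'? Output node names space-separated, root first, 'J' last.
Answer: E D A J

Derivation:
Walk down from root: E -> D -> A -> J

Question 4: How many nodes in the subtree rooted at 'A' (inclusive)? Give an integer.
Subtree rooted at A contains: A, B, C, F, J
Count = 5

Answer: 5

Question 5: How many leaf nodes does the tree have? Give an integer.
Leaves (nodes with no children): B, F, H, J

Answer: 4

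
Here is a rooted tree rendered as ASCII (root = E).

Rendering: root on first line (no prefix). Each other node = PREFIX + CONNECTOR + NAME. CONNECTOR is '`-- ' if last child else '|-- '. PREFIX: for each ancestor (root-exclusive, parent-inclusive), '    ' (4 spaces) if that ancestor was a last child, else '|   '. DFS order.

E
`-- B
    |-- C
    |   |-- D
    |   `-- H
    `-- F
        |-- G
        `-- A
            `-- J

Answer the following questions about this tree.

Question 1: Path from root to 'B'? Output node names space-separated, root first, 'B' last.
Walk down from root: E -> B

Answer: E B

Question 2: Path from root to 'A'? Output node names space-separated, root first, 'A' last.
Walk down from root: E -> B -> F -> A

Answer: E B F A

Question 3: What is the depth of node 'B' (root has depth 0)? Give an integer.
Path from root to B: E -> B
Depth = number of edges = 1

Answer: 1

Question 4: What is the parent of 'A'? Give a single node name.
Answer: F

Derivation:
Scan adjacency: A appears as child of F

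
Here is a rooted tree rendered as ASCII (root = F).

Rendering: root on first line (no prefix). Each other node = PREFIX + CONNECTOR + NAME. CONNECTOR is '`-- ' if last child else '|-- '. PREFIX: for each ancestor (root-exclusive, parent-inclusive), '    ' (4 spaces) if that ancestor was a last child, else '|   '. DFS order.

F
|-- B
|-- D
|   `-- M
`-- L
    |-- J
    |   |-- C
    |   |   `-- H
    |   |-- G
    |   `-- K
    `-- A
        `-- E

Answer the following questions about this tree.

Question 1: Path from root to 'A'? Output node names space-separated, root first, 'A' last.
Answer: F L A

Derivation:
Walk down from root: F -> L -> A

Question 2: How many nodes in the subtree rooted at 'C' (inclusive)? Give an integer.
Answer: 2

Derivation:
Subtree rooted at C contains: C, H
Count = 2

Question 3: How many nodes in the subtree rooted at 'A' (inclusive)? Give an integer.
Subtree rooted at A contains: A, E
Count = 2

Answer: 2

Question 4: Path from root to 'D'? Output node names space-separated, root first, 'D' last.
Answer: F D

Derivation:
Walk down from root: F -> D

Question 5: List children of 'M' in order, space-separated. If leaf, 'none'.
Node M's children (from adjacency): (leaf)

Answer: none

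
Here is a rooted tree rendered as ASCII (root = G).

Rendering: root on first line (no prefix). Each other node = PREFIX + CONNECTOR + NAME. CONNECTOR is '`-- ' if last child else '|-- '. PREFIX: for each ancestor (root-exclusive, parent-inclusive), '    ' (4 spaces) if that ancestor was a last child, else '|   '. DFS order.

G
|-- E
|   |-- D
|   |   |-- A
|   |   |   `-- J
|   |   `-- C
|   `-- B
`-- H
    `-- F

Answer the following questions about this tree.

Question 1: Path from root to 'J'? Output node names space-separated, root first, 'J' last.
Walk down from root: G -> E -> D -> A -> J

Answer: G E D A J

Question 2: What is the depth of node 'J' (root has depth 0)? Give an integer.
Answer: 4

Derivation:
Path from root to J: G -> E -> D -> A -> J
Depth = number of edges = 4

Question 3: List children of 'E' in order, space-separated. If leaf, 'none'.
Node E's children (from adjacency): D, B

Answer: D B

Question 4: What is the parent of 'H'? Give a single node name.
Answer: G

Derivation:
Scan adjacency: H appears as child of G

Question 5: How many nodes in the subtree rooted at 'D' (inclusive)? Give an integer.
Subtree rooted at D contains: A, C, D, J
Count = 4

Answer: 4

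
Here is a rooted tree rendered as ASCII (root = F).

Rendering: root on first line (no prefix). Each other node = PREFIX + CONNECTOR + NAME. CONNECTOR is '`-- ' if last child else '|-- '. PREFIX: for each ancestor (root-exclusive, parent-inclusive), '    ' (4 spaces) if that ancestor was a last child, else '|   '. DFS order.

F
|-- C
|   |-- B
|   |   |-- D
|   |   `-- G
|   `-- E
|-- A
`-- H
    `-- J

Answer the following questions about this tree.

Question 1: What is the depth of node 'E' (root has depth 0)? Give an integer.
Path from root to E: F -> C -> E
Depth = number of edges = 2

Answer: 2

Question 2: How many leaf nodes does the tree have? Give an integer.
Answer: 5

Derivation:
Leaves (nodes with no children): A, D, E, G, J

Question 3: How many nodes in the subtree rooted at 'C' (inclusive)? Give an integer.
Answer: 5

Derivation:
Subtree rooted at C contains: B, C, D, E, G
Count = 5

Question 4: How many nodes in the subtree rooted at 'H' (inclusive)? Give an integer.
Answer: 2

Derivation:
Subtree rooted at H contains: H, J
Count = 2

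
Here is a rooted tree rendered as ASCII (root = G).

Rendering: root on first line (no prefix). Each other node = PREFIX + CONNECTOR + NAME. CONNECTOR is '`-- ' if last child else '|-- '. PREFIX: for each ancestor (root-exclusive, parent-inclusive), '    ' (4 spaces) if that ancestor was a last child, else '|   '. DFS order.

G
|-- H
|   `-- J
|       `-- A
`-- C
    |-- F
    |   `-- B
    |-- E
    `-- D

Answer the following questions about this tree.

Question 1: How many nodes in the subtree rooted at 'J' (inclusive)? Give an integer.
Subtree rooted at J contains: A, J
Count = 2

Answer: 2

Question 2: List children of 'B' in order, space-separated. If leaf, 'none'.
Node B's children (from adjacency): (leaf)

Answer: none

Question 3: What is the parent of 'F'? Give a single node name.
Answer: C

Derivation:
Scan adjacency: F appears as child of C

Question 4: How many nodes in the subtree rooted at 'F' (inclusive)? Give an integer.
Answer: 2

Derivation:
Subtree rooted at F contains: B, F
Count = 2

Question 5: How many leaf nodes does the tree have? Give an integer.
Answer: 4

Derivation:
Leaves (nodes with no children): A, B, D, E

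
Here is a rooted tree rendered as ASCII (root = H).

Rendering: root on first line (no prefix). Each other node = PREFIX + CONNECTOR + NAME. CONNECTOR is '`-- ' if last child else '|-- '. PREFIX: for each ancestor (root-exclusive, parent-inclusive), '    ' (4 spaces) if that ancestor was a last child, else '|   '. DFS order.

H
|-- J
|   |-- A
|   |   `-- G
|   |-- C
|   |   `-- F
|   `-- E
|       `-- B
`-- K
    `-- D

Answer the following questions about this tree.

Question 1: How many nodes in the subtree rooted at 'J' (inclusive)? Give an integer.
Subtree rooted at J contains: A, B, C, E, F, G, J
Count = 7

Answer: 7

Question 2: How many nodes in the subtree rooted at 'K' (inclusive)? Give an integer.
Subtree rooted at K contains: D, K
Count = 2

Answer: 2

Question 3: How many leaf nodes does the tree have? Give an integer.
Leaves (nodes with no children): B, D, F, G

Answer: 4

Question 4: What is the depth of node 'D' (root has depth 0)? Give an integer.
Path from root to D: H -> K -> D
Depth = number of edges = 2

Answer: 2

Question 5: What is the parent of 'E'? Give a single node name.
Answer: J

Derivation:
Scan adjacency: E appears as child of J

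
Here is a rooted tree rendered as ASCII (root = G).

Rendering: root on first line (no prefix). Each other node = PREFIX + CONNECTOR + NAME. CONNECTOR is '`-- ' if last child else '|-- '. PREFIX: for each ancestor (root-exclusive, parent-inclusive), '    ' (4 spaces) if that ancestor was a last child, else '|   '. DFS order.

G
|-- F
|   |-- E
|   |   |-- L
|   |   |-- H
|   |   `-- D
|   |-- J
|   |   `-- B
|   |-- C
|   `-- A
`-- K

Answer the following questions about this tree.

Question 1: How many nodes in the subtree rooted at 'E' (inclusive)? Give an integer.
Answer: 4

Derivation:
Subtree rooted at E contains: D, E, H, L
Count = 4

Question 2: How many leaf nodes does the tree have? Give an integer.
Leaves (nodes with no children): A, B, C, D, H, K, L

Answer: 7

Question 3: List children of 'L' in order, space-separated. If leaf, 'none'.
Answer: none

Derivation:
Node L's children (from adjacency): (leaf)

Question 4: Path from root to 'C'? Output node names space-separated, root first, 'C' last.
Answer: G F C

Derivation:
Walk down from root: G -> F -> C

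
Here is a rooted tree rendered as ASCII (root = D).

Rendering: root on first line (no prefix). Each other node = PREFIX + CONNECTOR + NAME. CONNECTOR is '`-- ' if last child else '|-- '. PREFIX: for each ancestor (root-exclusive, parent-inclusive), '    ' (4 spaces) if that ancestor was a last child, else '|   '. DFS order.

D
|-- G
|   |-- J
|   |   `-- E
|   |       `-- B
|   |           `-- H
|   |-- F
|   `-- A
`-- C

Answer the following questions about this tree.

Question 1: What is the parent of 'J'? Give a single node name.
Scan adjacency: J appears as child of G

Answer: G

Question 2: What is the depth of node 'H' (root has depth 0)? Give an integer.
Path from root to H: D -> G -> J -> E -> B -> H
Depth = number of edges = 5

Answer: 5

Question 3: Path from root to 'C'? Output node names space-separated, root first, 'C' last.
Answer: D C

Derivation:
Walk down from root: D -> C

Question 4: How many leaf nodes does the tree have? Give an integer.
Leaves (nodes with no children): A, C, F, H

Answer: 4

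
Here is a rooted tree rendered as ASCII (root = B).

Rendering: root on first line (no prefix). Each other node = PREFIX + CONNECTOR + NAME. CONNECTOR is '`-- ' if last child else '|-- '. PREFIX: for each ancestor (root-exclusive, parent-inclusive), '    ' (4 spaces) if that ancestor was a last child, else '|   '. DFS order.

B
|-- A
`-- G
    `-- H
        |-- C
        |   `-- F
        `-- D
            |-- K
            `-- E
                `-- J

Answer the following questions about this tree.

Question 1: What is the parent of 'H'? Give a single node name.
Answer: G

Derivation:
Scan adjacency: H appears as child of G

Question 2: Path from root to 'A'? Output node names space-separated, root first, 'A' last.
Walk down from root: B -> A

Answer: B A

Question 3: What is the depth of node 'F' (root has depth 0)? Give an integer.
Path from root to F: B -> G -> H -> C -> F
Depth = number of edges = 4

Answer: 4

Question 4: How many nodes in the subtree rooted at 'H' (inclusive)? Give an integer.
Subtree rooted at H contains: C, D, E, F, H, J, K
Count = 7

Answer: 7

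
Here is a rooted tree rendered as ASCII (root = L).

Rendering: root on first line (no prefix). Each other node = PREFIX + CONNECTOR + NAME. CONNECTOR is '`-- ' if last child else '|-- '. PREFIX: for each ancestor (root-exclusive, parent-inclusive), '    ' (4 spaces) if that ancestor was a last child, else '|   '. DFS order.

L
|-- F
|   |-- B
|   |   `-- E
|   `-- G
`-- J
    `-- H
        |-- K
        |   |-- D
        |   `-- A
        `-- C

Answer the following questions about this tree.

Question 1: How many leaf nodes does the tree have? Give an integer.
Leaves (nodes with no children): A, C, D, E, G

Answer: 5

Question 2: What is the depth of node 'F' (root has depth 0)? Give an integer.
Path from root to F: L -> F
Depth = number of edges = 1

Answer: 1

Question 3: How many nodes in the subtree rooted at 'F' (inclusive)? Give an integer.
Subtree rooted at F contains: B, E, F, G
Count = 4

Answer: 4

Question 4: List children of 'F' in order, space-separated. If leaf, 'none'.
Node F's children (from adjacency): B, G

Answer: B G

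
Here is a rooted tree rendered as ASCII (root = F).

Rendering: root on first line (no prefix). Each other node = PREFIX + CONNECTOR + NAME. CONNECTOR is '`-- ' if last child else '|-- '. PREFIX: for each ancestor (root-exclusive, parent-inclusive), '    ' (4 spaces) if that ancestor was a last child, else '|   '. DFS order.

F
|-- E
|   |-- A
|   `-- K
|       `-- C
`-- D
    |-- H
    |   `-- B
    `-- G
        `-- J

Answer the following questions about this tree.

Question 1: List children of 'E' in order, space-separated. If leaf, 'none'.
Answer: A K

Derivation:
Node E's children (from adjacency): A, K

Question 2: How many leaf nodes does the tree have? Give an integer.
Leaves (nodes with no children): A, B, C, J

Answer: 4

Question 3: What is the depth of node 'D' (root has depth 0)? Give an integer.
Answer: 1

Derivation:
Path from root to D: F -> D
Depth = number of edges = 1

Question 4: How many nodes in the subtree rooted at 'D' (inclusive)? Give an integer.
Subtree rooted at D contains: B, D, G, H, J
Count = 5

Answer: 5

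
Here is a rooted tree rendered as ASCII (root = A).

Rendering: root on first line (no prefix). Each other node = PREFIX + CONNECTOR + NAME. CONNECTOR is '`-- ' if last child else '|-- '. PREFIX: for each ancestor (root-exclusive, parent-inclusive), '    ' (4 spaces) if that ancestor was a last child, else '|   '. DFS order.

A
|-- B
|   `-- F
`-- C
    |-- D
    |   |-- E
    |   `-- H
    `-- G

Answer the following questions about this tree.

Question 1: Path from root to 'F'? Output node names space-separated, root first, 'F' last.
Walk down from root: A -> B -> F

Answer: A B F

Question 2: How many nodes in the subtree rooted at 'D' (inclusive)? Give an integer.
Subtree rooted at D contains: D, E, H
Count = 3

Answer: 3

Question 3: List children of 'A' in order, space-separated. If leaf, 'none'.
Answer: B C

Derivation:
Node A's children (from adjacency): B, C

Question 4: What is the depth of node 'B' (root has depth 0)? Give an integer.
Path from root to B: A -> B
Depth = number of edges = 1

Answer: 1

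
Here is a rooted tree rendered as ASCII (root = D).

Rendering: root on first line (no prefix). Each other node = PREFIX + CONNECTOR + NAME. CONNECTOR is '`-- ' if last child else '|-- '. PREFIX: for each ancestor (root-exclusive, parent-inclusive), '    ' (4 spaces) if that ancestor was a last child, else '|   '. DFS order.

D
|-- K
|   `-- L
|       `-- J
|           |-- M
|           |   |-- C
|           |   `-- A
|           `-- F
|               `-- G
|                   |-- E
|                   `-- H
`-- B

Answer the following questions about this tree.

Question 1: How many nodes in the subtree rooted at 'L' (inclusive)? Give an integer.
Subtree rooted at L contains: A, C, E, F, G, H, J, L, M
Count = 9

Answer: 9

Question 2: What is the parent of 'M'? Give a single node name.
Scan adjacency: M appears as child of J

Answer: J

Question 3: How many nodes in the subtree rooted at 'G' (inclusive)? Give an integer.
Subtree rooted at G contains: E, G, H
Count = 3

Answer: 3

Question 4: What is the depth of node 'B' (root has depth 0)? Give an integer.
Path from root to B: D -> B
Depth = number of edges = 1

Answer: 1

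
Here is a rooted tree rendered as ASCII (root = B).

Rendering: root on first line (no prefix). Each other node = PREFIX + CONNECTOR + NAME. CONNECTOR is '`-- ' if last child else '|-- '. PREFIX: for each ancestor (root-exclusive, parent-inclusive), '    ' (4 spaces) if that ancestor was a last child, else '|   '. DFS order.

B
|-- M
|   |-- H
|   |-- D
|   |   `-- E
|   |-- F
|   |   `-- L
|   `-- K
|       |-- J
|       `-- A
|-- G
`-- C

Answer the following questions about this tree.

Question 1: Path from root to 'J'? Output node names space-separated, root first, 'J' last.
Answer: B M K J

Derivation:
Walk down from root: B -> M -> K -> J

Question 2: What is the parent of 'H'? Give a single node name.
Scan adjacency: H appears as child of M

Answer: M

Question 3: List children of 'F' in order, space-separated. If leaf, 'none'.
Answer: L

Derivation:
Node F's children (from adjacency): L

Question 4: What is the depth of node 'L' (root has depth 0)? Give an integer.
Path from root to L: B -> M -> F -> L
Depth = number of edges = 3

Answer: 3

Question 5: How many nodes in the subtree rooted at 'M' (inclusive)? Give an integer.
Subtree rooted at M contains: A, D, E, F, H, J, K, L, M
Count = 9

Answer: 9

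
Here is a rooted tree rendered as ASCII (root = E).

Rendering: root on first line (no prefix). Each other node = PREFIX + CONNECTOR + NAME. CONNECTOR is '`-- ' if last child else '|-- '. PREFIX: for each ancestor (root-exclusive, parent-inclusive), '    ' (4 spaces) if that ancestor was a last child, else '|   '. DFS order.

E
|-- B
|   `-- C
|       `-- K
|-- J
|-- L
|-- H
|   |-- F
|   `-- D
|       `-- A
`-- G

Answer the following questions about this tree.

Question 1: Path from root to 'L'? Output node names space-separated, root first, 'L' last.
Answer: E L

Derivation:
Walk down from root: E -> L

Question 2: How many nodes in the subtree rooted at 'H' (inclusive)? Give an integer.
Answer: 4

Derivation:
Subtree rooted at H contains: A, D, F, H
Count = 4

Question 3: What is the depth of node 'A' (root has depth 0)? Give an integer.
Path from root to A: E -> H -> D -> A
Depth = number of edges = 3

Answer: 3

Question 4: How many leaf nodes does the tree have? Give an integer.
Leaves (nodes with no children): A, F, G, J, K, L

Answer: 6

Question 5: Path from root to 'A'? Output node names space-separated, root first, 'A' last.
Answer: E H D A

Derivation:
Walk down from root: E -> H -> D -> A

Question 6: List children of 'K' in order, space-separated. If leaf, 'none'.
Answer: none

Derivation:
Node K's children (from adjacency): (leaf)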